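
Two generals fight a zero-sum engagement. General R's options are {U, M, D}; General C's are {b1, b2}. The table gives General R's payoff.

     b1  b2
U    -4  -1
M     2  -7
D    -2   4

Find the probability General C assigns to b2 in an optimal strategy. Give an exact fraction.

4/15

Row minima: U → -4, M → -7, D → -2; maximin = -2.
Column maxima: b1 → 2, b2 → 4; minimax = 2.
-2 ≠ 2, so there is no saddle point; optimal play is mixed.
U is strictly dominated by D, so General R never plays it.
On the remaining 2×2 (M, D vs b1, b2):
Let General R play M with probability p. Expected payoff against b1: 2p + (-2)(1−p) = 4p − 2; against b2: (-7)p + 4(1−p) = −11p + 4.
Setting these equal: 4p − 2 = −11p + 4 ⇒ 15p = 6 ⇒ p = 2/5, and the value is (4)·(2/5) − 2 = -2/5.
For General C: with q = P(b1), equating M's and D's payoffs gives 9q − 7 = −6q + 4 ⇒ q = 11/15.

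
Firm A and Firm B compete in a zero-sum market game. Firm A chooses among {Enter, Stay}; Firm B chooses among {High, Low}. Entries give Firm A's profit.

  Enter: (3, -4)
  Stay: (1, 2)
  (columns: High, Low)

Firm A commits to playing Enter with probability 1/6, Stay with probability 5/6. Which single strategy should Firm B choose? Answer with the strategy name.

If Firm B plays High, Firm A's expected payoff is (1/6)·3 + (5/6)·1 = 4/3.
If Firm B plays Low, Firm A's expected payoff is (1/6)·(-4) + (5/6)·2 = 1.
Firm B minimizes Firm A's payoff; the smallest is 1, so the best response is Low.

Low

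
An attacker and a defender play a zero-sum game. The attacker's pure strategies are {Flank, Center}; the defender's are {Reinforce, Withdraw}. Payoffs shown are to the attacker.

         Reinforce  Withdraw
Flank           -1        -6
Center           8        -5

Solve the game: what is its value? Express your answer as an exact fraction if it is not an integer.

-5

Row minima: Flank → -6, Center → -5; maximin = -5.
Column maxima: Reinforce → 8, Withdraw → -5; minimax = -5.
Since maximin = minimax = -5, there is a saddle point and the value is -5.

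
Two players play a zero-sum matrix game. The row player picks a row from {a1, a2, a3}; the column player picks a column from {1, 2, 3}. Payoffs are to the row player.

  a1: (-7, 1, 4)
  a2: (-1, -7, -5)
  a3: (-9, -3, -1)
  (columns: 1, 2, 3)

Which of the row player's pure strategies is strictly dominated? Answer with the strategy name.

a3

a1 gives a strictly higher payoff than a3 against every column: -7 > -9, 1 > -3, 4 > -1.
So a3 is strictly dominated and the row player never plays it.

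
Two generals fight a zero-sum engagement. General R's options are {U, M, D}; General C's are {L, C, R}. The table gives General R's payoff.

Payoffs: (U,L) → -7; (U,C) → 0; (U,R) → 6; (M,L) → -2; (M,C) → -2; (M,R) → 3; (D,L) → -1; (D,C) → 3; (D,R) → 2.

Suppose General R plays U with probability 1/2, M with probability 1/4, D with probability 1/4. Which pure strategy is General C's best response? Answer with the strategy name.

If General C plays L, General R's expected payoff is (1/2)·(-7) + (1/4)·(-2) + (1/4)·(-1) = -17/4.
If General C plays C, General R's expected payoff is (1/2)·0 + (1/4)·(-2) + (1/4)·3 = 1/4.
If General C plays R, General R's expected payoff is (1/2)·6 + (1/4)·3 + (1/4)·2 = 17/4.
General C minimizes General R's payoff; the smallest is -17/4, so the best response is L.

L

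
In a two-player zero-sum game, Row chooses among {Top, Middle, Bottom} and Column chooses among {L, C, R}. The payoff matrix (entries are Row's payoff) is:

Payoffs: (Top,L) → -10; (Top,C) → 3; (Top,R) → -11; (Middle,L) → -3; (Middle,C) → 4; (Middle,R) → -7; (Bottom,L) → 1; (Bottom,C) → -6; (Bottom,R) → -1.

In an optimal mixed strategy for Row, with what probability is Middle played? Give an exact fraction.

Row minima: Top → -11, Middle → -7, Bottom → -6; maximin = -6.
Column maxima: L → 1, C → 4, R → -1; minimax = -1.
-6 ≠ -1, so there is no saddle point; optimal play is mixed.
Top is strictly dominated by Middle, so Row never plays it.
L is strictly dominated by R (it gives Row strictly more in every row), so Column never plays it.
On the remaining 2×2 (Middle, Bottom vs C, R):
Let Row play Middle with probability p. Expected payoff against C: 4p + (-6)(1−p) = 10p − 6; against R: (-7)p + (-1)(1−p) = −6p − 1.
Setting these equal: 10p − 6 = −6p − 1 ⇒ 16p = 5 ⇒ p = 5/16, and the value is (10)·(5/16) − 6 = -23/8.
For Column: with q = P(C), equating Middle's and Bottom's payoffs gives 11q − 7 = −5q − 1 ⇒ q = 3/8.

5/16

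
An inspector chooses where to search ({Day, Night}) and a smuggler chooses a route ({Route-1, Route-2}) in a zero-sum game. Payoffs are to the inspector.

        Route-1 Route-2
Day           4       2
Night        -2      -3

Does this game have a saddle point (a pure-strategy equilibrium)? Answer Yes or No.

Row minima: Day → 2, Night → -3; maximin = 2.
Column maxima: Route-1 → 4, Route-2 → 2; minimax = 2.
maximin = minimax = 2, so a saddle point exists.

Yes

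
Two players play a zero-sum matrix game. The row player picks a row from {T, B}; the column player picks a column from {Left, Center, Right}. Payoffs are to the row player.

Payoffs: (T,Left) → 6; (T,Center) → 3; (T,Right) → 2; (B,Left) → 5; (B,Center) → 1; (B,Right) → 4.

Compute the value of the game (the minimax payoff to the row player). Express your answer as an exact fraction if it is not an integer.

5/2

Row minima: T → 2, B → 1; maximin = 2.
Column maxima: Left → 6, Center → 3, Right → 4; minimax = 3.
2 ≠ 3, so there is no saddle point; optimal play is mixed.
Left is strictly dominated by Center (it gives the row player strictly more in every row), so the column player never plays it.
On the remaining 2×2 (T, B vs Center, Right):
Let the row player play T with probability p. Expected payoff against Center: 3p + 1(1−p) = 2p + 1; against Right: 2p + 4(1−p) = −2p + 4.
Setting these equal: 2p + 1 = −2p + 4 ⇒ 4p = 3 ⇒ p = 3/4, and the value is (2)·(3/4) + 1 = 5/2.
For the column player: with q = P(Center), equating T's and B's payoffs gives q + 2 = −3q + 4 ⇒ q = 1/2.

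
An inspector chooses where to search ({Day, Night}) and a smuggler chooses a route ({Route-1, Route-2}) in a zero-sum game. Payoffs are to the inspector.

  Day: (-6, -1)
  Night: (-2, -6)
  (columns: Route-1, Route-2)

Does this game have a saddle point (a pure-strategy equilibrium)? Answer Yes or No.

No

Row minima: Day → -6, Night → -6; maximin = -6.
Column maxima: Route-1 → -2, Route-2 → -1; minimax = -2.
-6 ≠ -2, so no pure-strategy equilibrium exists.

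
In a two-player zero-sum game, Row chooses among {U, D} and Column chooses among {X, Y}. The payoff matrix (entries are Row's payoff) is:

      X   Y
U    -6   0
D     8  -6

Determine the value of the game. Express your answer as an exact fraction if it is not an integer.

-9/5

Row minima: U → -6, D → -6; maximin = -6.
Column maxima: X → 8, Y → 0; minimax = 0.
-6 ≠ 0, so there is no saddle point; optimal play is mixed.
Let Row play U with probability p. Expected payoff against X: (-6)p + 8(1−p) = −14p + 8; against Y: 0p + (-6)(1−p) = 6p − 6.
Setting these equal: −14p + 8 = 6p − 6 ⇒ −20p = -14 ⇒ p = 7/10, and the value is (-14)·(7/10) + 8 = -9/5.
For Column: with q = P(X), equating U's and D's payoffs gives −6q = 14q − 6 ⇒ q = 3/10.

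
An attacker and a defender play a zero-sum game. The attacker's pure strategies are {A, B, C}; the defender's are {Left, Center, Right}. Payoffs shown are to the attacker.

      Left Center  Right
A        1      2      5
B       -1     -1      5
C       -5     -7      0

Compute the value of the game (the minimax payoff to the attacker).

Row minima: A → 1, B → -1, C → -7; maximin = 1.
Column maxima: Left → 1, Center → 2, Right → 5; minimax = 1.
Since maximin = minimax = 1, there is a saddle point and the value is 1.

1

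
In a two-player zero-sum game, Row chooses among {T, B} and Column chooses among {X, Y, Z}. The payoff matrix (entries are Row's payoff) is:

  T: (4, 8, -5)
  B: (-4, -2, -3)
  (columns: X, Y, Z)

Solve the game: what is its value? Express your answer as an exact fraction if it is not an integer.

Row minima: T → -5, B → -4; maximin = -4.
Column maxima: X → 4, Y → 8, Z → -3; minimax = -3.
-4 ≠ -3, so there is no saddle point; optimal play is mixed.
Y is strictly dominated by X (it gives Row strictly more in every row), so Column never plays it.
On the remaining 2×2 (T, B vs X, Z):
Let Row play T with probability p. Expected payoff against X: 4p + (-4)(1−p) = 8p − 4; against Z: (-5)p + (-3)(1−p) = −2p − 3.
Setting these equal: 8p − 4 = −2p − 3 ⇒ 10p = 1 ⇒ p = 1/10, and the value is (8)·(1/10) − 4 = -16/5.
For Column: with q = P(X), equating T's and B's payoffs gives 9q − 5 = −q − 3 ⇒ q = 1/5.

-16/5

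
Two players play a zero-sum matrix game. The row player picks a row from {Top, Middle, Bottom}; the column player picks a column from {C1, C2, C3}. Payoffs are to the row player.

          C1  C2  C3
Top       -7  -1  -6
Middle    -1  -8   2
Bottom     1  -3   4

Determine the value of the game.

-11/5

Row minima: Top → -7, Middle → -8, Bottom → -3; maximin = -3.
Column maxima: C1 → 1, C2 → -1, C3 → 4; minimax = -1.
-3 ≠ -1, so there is no saddle point; optimal play is mixed.
Middle is strictly dominated by Bottom, so the row player never plays it.
C3 is strictly dominated by C1 (it gives the row player strictly more in every row), so the column player never plays it.
On the remaining 2×2 (Top, Bottom vs C1, C2):
Let the row player play Top with probability p. Expected payoff against C1: (-7)p + 1(1−p) = −8p + 1; against C2: (-1)p + (-3)(1−p) = 2p − 3.
Setting these equal: −8p + 1 = 2p − 3 ⇒ −10p = -4 ⇒ p = 2/5, and the value is (-8)·(2/5) + 1 = -11/5.
For the column player: with q = P(C1), equating Top's and Bottom's payoffs gives −6q − 1 = 4q − 3 ⇒ q = 1/5.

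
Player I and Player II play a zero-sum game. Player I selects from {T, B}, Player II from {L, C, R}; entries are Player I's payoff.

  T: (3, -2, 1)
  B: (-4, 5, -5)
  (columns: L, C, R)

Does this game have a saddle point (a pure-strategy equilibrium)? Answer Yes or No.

Row minima: T → -2, B → -5; maximin = -2.
Column maxima: L → 3, C → 5, R → 1; minimax = 1.
-2 ≠ 1, so no pure-strategy equilibrium exists.

No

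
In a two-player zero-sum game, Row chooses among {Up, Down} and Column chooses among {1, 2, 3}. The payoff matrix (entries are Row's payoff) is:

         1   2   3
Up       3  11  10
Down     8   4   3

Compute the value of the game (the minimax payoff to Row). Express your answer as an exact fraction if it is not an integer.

71/12

Row minima: Up → 3, Down → 3; maximin = 3.
Column maxima: 1 → 8, 2 → 11, 3 → 10; minimax = 8.
3 ≠ 8, so there is no saddle point; optimal play is mixed.
2 is strictly dominated by 3 (it gives Row strictly more in every row), so Column never plays it.
On the remaining 2×2 (Up, Down vs 1, 3):
Let Row play Up with probability p. Expected payoff against 1: 3p + 8(1−p) = −5p + 8; against 3: 10p + 3(1−p) = 7p + 3.
Setting these equal: −5p + 8 = 7p + 3 ⇒ −12p = -5 ⇒ p = 5/12, and the value is (-5)·(5/12) + 8 = 71/12.
For Column: with q = P(1), equating Up's and Down's payoffs gives −7q + 10 = 5q + 3 ⇒ q = 7/12.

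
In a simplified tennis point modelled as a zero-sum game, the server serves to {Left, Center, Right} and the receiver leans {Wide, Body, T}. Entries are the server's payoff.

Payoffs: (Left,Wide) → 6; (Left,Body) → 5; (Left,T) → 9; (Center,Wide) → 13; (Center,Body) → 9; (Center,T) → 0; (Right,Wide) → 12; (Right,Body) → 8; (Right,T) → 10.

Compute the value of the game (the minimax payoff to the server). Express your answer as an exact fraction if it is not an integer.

90/11

Row minima: Left → 5, Center → 0, Right → 8; maximin = 8.
Column maxima: Wide → 13, Body → 9, T → 10; minimax = 9.
8 ≠ 9, so there is no saddle point; optimal play is mixed.
Left is strictly dominated by Right, so the server never plays it.
Wide is strictly dominated by Body (it gives the server strictly more in every row), so the receiver never plays it.
On the remaining 2×2 (Center, Right vs Body, T):
Let the server play Center with probability p. Expected payoff against Body: 9p + 8(1−p) = p + 8; against T: 0p + 10(1−p) = −10p + 10.
Setting these equal: p + 8 = −10p + 10 ⇒ 11p = 2 ⇒ p = 2/11, and the value is (1)·(2/11) + 8 = 90/11.
For the receiver: with q = P(Body), equating Center's and Right's payoffs gives 9q = −2q + 10 ⇒ q = 10/11.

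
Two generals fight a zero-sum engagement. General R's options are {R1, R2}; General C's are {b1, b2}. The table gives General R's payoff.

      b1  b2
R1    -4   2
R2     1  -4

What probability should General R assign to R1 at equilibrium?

Row minima: R1 → -4, R2 → -4; maximin = -4.
Column maxima: b1 → 1, b2 → 2; minimax = 1.
-4 ≠ 1, so there is no saddle point; optimal play is mixed.
Let General R play R1 with probability p. Expected payoff against b1: (-4)p + 1(1−p) = −5p + 1; against b2: 2p + (-4)(1−p) = 6p − 4.
Setting these equal: −5p + 1 = 6p − 4 ⇒ −11p = -5 ⇒ p = 5/11, and the value is (-5)·(5/11) + 1 = -14/11.
For General C: with q = P(b1), equating R1's and R2's payoffs gives −6q + 2 = 5q − 4 ⇒ q = 6/11.

5/11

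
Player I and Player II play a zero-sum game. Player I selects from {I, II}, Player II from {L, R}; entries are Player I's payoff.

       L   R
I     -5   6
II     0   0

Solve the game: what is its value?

Row minima: I → -5, II → 0; maximin = 0.
Column maxima: L → 0, R → 6; minimax = 0.
Since maximin = minimax = 0, there is a saddle point and the value is 0.

0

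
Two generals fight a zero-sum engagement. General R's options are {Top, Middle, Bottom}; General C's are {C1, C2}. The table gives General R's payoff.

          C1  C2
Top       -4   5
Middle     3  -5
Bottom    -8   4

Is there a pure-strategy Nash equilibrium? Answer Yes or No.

Row minima: Top → -4, Middle → -5, Bottom → -8; maximin = -4.
Column maxima: C1 → 3, C2 → 5; minimax = 3.
-4 ≠ 3, so no pure-strategy equilibrium exists.

No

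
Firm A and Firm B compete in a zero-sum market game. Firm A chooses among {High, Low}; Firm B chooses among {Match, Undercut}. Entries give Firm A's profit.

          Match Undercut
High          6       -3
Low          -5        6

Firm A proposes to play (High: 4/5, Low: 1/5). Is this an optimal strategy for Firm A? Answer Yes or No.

Against Match this mix gives (4/5)·6 + (1/5)·(-5) = 19/5.
Against Undercut this mix gives (4/5)·(-3) + (1/5)·6 = -6/5.
Firm B will play Undercut, holding Firm A to -6/5. Shifting weight toward the row that does better against Undercut would raise this floor (the equalizing mix achieves 21/20 against both Undercut and Match), so the proposed strategy is not optimal.

No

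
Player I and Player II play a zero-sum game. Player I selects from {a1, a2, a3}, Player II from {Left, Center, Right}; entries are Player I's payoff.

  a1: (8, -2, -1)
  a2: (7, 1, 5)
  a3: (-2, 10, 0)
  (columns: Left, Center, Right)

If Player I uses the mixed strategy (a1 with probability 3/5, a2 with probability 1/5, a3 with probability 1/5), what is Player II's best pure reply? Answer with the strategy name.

If Player II plays Left, Player I's expected payoff is (3/5)·8 + (1/5)·7 + (1/5)·(-2) = 29/5.
If Player II plays Center, Player I's expected payoff is (3/5)·(-2) + (1/5)·1 + (1/5)·10 = 1.
If Player II plays Right, Player I's expected payoff is (3/5)·(-1) + (1/5)·5 + (1/5)·0 = 2/5.
Player II minimizes Player I's payoff; the smallest is 2/5, so the best response is Right.

Right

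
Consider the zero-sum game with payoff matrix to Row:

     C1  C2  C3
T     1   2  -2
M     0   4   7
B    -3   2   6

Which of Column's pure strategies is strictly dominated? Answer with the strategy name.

C2

C1 holds Row's payoff strictly below C2 in every row: 1 < 2, 0 < 4, -3 < 2.
So C2 is strictly dominated for Column.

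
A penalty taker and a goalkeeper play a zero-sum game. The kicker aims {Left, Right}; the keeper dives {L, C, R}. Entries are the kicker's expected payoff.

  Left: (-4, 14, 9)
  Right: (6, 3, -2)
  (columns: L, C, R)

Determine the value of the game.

Row minima: Left → -4, Right → -2; maximin = -2.
Column maxima: L → 6, C → 14, R → 9; minimax = 6.
-2 ≠ 6, so there is no saddle point; optimal play is mixed.
C is strictly dominated by R (it gives the kicker strictly more in every row), so the keeper never plays it.
On the remaining 2×2 (Left, Right vs L, R):
Let the kicker play Left with probability p. Expected payoff against L: (-4)p + 6(1−p) = −10p + 6; against R: 9p + (-2)(1−p) = 11p − 2.
Setting these equal: −10p + 6 = 11p − 2 ⇒ −21p = -8 ⇒ p = 8/21, and the value is (-10)·(8/21) + 6 = 46/21.
For the keeper: with q = P(L), equating Left's and Right's payoffs gives −13q + 9 = 8q − 2 ⇒ q = 11/21.

46/21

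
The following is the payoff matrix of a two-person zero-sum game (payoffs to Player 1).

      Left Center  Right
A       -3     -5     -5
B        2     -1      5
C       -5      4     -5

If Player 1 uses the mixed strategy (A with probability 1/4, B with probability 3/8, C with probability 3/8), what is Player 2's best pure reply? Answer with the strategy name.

If Player 2 plays Left, Player 1's expected payoff is (1/4)·(-3) + (3/8)·2 + (3/8)·(-5) = -15/8.
If Player 2 plays Center, Player 1's expected payoff is (1/4)·(-5) + (3/8)·(-1) + (3/8)·4 = -1/8.
If Player 2 plays Right, Player 1's expected payoff is (1/4)·(-5) + (3/8)·5 + (3/8)·(-5) = -5/4.
Player 2 minimizes Player 1's payoff; the smallest is -15/8, so the best response is Left.

Left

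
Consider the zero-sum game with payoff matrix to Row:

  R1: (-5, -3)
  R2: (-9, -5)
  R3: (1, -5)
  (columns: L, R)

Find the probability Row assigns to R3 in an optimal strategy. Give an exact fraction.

Row minima: R1 → -5, R2 → -9, R3 → -5; maximin = -5.
Column maxima: L → 1, R → -3; minimax = -3.
-5 ≠ -3, so there is no saddle point; optimal play is mixed.
R2 is strictly dominated by R1, so Row never plays it.
On the remaining 2×2 (R1, R3 vs L, R):
Let Row play R1 with probability p. Expected payoff against L: (-5)p + 1(1−p) = −6p + 1; against R: (-3)p + (-5)(1−p) = 2p − 5.
Setting these equal: −6p + 1 = 2p − 5 ⇒ −8p = -6 ⇒ p = 3/4, and the value is (-6)·(3/4) + 1 = -7/2.
For Column: with q = P(L), equating R1's and R3's payoffs gives −2q − 3 = 6q − 5 ⇒ q = 1/4.

1/4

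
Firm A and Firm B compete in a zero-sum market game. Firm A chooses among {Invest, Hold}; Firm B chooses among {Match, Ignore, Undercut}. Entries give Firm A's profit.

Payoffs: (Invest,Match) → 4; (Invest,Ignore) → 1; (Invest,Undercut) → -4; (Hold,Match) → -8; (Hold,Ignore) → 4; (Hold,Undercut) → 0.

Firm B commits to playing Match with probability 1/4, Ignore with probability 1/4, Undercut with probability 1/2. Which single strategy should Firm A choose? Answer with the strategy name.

Expected payoff of Invest: (1/4)·4 + (1/4)·1 + (1/2)·(-4) = -3/4.
Expected payoff of Hold: (1/4)·(-8) + (1/4)·4 + (1/2)·0 = -1.
The largest is -3/4, so Firm A's best response is Invest.

Invest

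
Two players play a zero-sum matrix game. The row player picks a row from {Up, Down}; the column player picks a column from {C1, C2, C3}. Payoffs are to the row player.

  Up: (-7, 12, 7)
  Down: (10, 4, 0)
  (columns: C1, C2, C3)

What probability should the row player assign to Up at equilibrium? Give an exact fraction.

5/12

Row minima: Up → -7, Down → 0; maximin = 0.
Column maxima: C1 → 10, C2 → 12, C3 → 7; minimax = 7.
0 ≠ 7, so there is no saddle point; optimal play is mixed.
C2 is strictly dominated by C3 (it gives the row player strictly more in every row), so the column player never plays it.
On the remaining 2×2 (Up, Down vs C1, C3):
Let the row player play Up with probability p. Expected payoff against C1: (-7)p + 10(1−p) = −17p + 10; against C3: 7p + 0(1−p) = 7p.
Setting these equal: −17p + 10 = 7p ⇒ −24p = -10 ⇒ p = 5/12, and the value is (-17)·(5/12) + 10 = 35/12.
For the column player: with q = P(C1), equating Up's and Down's payoffs gives −14q + 7 = 10q ⇒ q = 7/24.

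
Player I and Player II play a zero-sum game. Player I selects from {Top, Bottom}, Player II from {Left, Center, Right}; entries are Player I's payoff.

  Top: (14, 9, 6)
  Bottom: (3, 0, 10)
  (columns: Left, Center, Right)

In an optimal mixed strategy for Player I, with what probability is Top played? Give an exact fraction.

Row minima: Top → 6, Bottom → 0; maximin = 6.
Column maxima: Left → 14, Center → 9, Right → 10; minimax = 9.
6 ≠ 9, so there is no saddle point; optimal play is mixed.
Left is strictly dominated by Center (it gives Player I strictly more in every row), so Player II never plays it.
On the remaining 2×2 (Top, Bottom vs Center, Right):
Let Player I play Top with probability p. Expected payoff against Center: 9p + 0(1−p) = 9p; against Right: 6p + 10(1−p) = −4p + 10.
Setting these equal: 9p = −4p + 10 ⇒ 13p = 10 ⇒ p = 10/13, and the value is (9)·(10/13) = 90/13.
For Player II: with q = P(Center), equating Top's and Bottom's payoffs gives 3q + 6 = −10q + 10 ⇒ q = 4/13.

10/13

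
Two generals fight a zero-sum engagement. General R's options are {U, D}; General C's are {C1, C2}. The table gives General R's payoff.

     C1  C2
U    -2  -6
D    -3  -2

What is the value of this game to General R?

Row minima: U → -6, D → -3; maximin = -3.
Column maxima: C1 → -2, C2 → -2; minimax = -2.
-3 ≠ -2, so there is no saddle point; optimal play is mixed.
Let General R play U with probability p. Expected payoff against C1: (-2)p + (-3)(1−p) = p − 3; against C2: (-6)p + (-2)(1−p) = −4p − 2.
Setting these equal: p − 3 = −4p − 2 ⇒ 5p = 1 ⇒ p = 1/5, and the value is (1)·(1/5) − 3 = -14/5.
For General C: with q = P(C1), equating U's and D's payoffs gives 4q − 6 = −q − 2 ⇒ q = 4/5.

-14/5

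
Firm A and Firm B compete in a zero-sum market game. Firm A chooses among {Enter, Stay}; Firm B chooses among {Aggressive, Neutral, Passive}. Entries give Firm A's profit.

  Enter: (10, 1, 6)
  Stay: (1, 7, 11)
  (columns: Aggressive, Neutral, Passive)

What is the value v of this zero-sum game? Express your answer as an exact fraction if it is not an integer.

Row minima: Enter → 1, Stay → 1; maximin = 1.
Column maxima: Aggressive → 10, Neutral → 7, Passive → 11; minimax = 7.
1 ≠ 7, so there is no saddle point; optimal play is mixed.
Passive is strictly dominated by Neutral (it gives Firm A strictly more in every row), so Firm B never plays it.
On the remaining 2×2 (Enter, Stay vs Aggressive, Neutral):
Let Firm A play Enter with probability p. Expected payoff against Aggressive: 10p + 1(1−p) = 9p + 1; against Neutral: 1p + 7(1−p) = −6p + 7.
Setting these equal: 9p + 1 = −6p + 7 ⇒ 15p = 6 ⇒ p = 2/5, and the value is (9)·(2/5) + 1 = 23/5.
For Firm B: with q = P(Aggressive), equating Enter's and Stay's payoffs gives 9q + 1 = −6q + 7 ⇒ q = 2/5.

23/5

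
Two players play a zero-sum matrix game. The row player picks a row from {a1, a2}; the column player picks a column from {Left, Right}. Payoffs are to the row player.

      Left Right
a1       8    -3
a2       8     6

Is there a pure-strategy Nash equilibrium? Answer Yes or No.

Row minima: a1 → -3, a2 → 6; maximin = 6.
Column maxima: Left → 8, Right → 6; minimax = 6.
maximin = minimax = 6, so a saddle point exists.

Yes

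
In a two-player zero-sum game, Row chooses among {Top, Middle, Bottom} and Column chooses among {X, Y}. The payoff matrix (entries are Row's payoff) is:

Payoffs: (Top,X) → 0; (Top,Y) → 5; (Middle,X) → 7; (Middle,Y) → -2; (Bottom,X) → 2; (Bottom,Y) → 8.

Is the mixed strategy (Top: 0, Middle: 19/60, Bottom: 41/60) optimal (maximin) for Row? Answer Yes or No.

No

Against X this mix gives (19/60)·7 + (41/60)·2 = 43/12.
Against Y this mix gives (19/60)·(-2) + (41/60)·8 = 29/6.
Column will play X, holding Row to 43/12. Shifting weight toward the row that does better against X would raise this floor (the equalizing mix achieves 4 against both X and Y), so the proposed strategy is not optimal.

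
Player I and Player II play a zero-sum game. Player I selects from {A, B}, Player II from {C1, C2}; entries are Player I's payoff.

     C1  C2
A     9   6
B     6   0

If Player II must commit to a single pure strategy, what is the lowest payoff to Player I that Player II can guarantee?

Column maxima: C1 → 9, C2 → 6.
The smallest of these is 6.

6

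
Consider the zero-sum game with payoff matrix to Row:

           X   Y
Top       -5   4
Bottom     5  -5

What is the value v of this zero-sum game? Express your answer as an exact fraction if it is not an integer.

-5/19

Row minima: Top → -5, Bottom → -5; maximin = -5.
Column maxima: X → 5, Y → 4; minimax = 4.
-5 ≠ 4, so there is no saddle point; optimal play is mixed.
Let Row play Top with probability p. Expected payoff against X: (-5)p + 5(1−p) = −10p + 5; against Y: 4p + (-5)(1−p) = 9p − 5.
Setting these equal: −10p + 5 = 9p − 5 ⇒ −19p = -10 ⇒ p = 10/19, and the value is (-10)·(10/19) + 5 = -5/19.
For Column: with q = P(X), equating Top's and Bottom's payoffs gives −9q + 4 = 10q − 5 ⇒ q = 9/19.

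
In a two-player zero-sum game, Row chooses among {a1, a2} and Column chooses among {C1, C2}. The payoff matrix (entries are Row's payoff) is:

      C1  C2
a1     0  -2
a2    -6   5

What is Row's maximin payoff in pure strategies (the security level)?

-2

Row minima: a1 → -2, a2 → -6.
The best of these is -2.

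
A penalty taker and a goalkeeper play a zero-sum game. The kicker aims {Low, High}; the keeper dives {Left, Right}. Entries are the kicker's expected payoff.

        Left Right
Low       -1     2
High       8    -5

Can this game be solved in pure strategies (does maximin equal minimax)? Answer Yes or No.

Row minima: Low → -1, High → -5; maximin = -1.
Column maxima: Left → 8, Right → 2; minimax = 2.
-1 ≠ 2, so no pure-strategy equilibrium exists.

No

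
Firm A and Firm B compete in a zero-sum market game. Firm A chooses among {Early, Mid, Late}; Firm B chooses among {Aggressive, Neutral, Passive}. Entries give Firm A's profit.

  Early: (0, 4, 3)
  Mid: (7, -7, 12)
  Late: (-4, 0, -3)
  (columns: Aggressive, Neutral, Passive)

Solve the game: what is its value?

Row minima: Early → 0, Mid → -7, Late → -4; maximin = 0.
Column maxima: Aggressive → 7, Neutral → 4, Passive → 12; minimax = 4.
0 ≠ 4, so there is no saddle point; optimal play is mixed.
Late is strictly dominated by Early, so Firm A never plays it.
Passive is strictly dominated by Aggressive (it gives Firm A strictly more in every row), so Firm B never plays it.
On the remaining 2×2 (Early, Mid vs Aggressive, Neutral):
Let Firm A play Early with probability p. Expected payoff against Aggressive: 0p + 7(1−p) = −7p + 7; against Neutral: 4p + (-7)(1−p) = 11p − 7.
Setting these equal: −7p + 7 = 11p − 7 ⇒ −18p = -14 ⇒ p = 7/9, and the value is (-7)·(7/9) + 7 = 14/9.
For Firm B: with q = P(Aggressive), equating Early's and Mid's payoffs gives −4q + 4 = 14q − 7 ⇒ q = 11/18.

14/9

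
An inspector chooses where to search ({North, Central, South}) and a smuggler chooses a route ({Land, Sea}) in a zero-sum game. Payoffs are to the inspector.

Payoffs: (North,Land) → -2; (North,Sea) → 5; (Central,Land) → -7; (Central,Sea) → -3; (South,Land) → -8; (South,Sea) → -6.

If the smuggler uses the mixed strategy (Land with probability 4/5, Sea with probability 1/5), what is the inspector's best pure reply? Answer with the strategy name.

North

Expected payoff of North: (4/5)·(-2) + (1/5)·5 = -3/5.
Expected payoff of Central: (4/5)·(-7) + (1/5)·(-3) = -31/5.
Expected payoff of South: (4/5)·(-8) + (1/5)·(-6) = -38/5.
The largest is -3/5, so the inspector's best response is North.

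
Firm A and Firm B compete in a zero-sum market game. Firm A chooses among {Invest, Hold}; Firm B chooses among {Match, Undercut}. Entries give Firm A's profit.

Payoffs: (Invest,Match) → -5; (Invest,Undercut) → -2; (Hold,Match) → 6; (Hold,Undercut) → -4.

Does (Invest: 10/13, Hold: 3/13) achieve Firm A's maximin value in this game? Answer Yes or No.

Against Match this mix gives (10/13)·(-5) + (3/13)·6 = -32/13.
Against Undercut this mix gives (10/13)·(-2) + (3/13)·(-4) = -32/13.
All of Firm B's active replies (Match, Undercut) yield -32/13, and no column does worse for Firm A. The mix makes Firm B indifferent and guarantees -32/13, so it is optimal.

Yes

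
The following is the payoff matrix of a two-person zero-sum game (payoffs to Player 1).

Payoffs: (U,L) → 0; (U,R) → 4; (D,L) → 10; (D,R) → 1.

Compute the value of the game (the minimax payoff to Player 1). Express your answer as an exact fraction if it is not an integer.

Row minima: U → 0, D → 1; maximin = 1.
Column maxima: L → 10, R → 4; minimax = 4.
1 ≠ 4, so there is no saddle point; optimal play is mixed.
Let Player 1 play U with probability p. Expected payoff against L: 0p + 10(1−p) = −10p + 10; against R: 4p + 1(1−p) = 3p + 1.
Setting these equal: −10p + 10 = 3p + 1 ⇒ −13p = -9 ⇒ p = 9/13, and the value is (-10)·(9/13) + 10 = 40/13.
For Player 2: with q = P(L), equating U's and D's payoffs gives −4q + 4 = 9q + 1 ⇒ q = 3/13.

40/13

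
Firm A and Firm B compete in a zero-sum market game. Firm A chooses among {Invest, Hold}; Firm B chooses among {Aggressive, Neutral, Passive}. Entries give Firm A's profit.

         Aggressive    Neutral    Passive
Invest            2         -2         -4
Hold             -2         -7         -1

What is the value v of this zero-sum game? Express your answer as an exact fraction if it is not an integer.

Row minima: Invest → -4, Hold → -7; maximin = -4.
Column maxima: Aggressive → 2, Neutral → -2, Passive → -1; minimax = -2.
-4 ≠ -2, so there is no saddle point; optimal play is mixed.
Aggressive is strictly dominated by Neutral (it gives Firm A strictly more in every row), so Firm B never plays it.
On the remaining 2×2 (Invest, Hold vs Neutral, Passive):
Let Firm A play Invest with probability p. Expected payoff against Neutral: (-2)p + (-7)(1−p) = 5p − 7; against Passive: (-4)p + (-1)(1−p) = −3p − 1.
Setting these equal: 5p − 7 = −3p − 1 ⇒ 8p = 6 ⇒ p = 3/4, and the value is (5)·(3/4) − 7 = -13/4.
For Firm B: with q = P(Neutral), equating Invest's and Hold's payoffs gives 2q − 4 = −6q − 1 ⇒ q = 3/8.

-13/4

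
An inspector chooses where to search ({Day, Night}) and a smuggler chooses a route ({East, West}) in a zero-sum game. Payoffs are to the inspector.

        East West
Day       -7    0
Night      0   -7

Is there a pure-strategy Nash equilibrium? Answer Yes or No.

No

Row minima: Day → -7, Night → -7; maximin = -7.
Column maxima: East → 0, West → 0; minimax = 0.
-7 ≠ 0, so no pure-strategy equilibrium exists.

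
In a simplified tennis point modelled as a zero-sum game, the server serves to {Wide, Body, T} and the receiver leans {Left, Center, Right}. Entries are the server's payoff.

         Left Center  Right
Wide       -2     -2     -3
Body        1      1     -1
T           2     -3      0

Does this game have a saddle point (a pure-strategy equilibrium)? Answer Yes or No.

No

Row minima: Wide → -3, Body → -1, T → -3; maximin = -1.
Column maxima: Left → 2, Center → 1, Right → 0; minimax = 0.
-1 ≠ 0, so no pure-strategy equilibrium exists.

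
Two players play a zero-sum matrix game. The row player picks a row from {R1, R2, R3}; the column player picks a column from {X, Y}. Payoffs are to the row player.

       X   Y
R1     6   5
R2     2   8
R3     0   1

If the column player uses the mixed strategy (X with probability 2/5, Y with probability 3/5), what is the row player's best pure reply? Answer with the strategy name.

Expected payoff of R1: (2/5)·6 + (3/5)·5 = 27/5.
Expected payoff of R2: (2/5)·2 + (3/5)·8 = 28/5.
Expected payoff of R3: (2/5)·0 + (3/5)·1 = 3/5.
The largest is 28/5, so the row player's best response is R2.

R2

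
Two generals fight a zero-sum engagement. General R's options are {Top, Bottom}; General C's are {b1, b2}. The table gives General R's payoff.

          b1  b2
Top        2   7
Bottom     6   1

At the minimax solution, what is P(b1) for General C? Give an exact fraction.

3/5

Row minima: Top → 2, Bottom → 1; maximin = 2.
Column maxima: b1 → 6, b2 → 7; minimax = 6.
2 ≠ 6, so there is no saddle point; optimal play is mixed.
Let General R play Top with probability p. Expected payoff against b1: 2p + 6(1−p) = −4p + 6; against b2: 7p + 1(1−p) = 6p + 1.
Setting these equal: −4p + 6 = 6p + 1 ⇒ −10p = -5 ⇒ p = 1/2, and the value is (-4)·(1/2) + 6 = 4.
For General C: with q = P(b1), equating Top's and Bottom's payoffs gives −5q + 7 = 5q + 1 ⇒ q = 3/5.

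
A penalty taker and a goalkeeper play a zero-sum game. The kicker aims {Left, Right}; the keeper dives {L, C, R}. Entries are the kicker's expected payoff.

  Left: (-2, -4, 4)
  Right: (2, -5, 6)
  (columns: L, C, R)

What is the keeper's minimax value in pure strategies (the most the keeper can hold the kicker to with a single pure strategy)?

Column maxima: L → 2, C → -4, R → 6.
The smallest of these is -4.

-4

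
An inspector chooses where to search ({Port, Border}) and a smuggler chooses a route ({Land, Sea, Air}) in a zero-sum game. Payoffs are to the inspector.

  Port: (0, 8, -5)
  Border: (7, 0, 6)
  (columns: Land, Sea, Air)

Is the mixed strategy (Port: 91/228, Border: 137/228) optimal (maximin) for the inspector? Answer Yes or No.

No

Against Land this mix gives (91/228)·0 + (137/228)·7 = 959/228.
Against Sea this mix gives (91/228)·8 + (137/228)·0 = 182/57.
Against Air this mix gives (91/228)·(-5) + (137/228)·6 = 367/228.
The smuggler will play Air, holding the inspector to 367/228. Shifting weight toward the row that does better against Air would raise this floor (the equalizing mix achieves 48/19 against both Air and Sea), so the proposed strategy is not optimal.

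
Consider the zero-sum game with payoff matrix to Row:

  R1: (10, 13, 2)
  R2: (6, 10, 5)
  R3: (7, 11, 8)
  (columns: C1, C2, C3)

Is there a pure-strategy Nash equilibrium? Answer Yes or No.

No

Row minima: R1 → 2, R2 → 5, R3 → 7; maximin = 7.
Column maxima: C1 → 10, C2 → 13, C3 → 8; minimax = 8.
7 ≠ 8, so no pure-strategy equilibrium exists.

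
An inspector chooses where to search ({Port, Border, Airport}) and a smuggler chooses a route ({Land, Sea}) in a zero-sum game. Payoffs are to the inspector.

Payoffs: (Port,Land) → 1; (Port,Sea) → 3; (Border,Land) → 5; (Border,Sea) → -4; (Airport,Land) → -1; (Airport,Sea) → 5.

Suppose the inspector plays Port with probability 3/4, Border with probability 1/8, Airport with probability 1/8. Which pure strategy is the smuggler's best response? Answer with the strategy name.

Land

If the smuggler plays Land, the inspector's expected payoff is (3/4)·1 + (1/8)·5 + (1/8)·(-1) = 5/4.
If the smuggler plays Sea, the inspector's expected payoff is (3/4)·3 + (1/8)·(-4) + (1/8)·5 = 19/8.
The smuggler minimizes the inspector's payoff; the smallest is 5/4, so the best response is Land.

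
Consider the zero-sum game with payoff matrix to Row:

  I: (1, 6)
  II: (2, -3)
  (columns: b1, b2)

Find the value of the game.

3/2

Row minima: I → 1, II → -3; maximin = 1.
Column maxima: b1 → 2, b2 → 6; minimax = 2.
1 ≠ 2, so there is no saddle point; optimal play is mixed.
Let Row play I with probability p. Expected payoff against b1: 1p + 2(1−p) = −p + 2; against b2: 6p + (-3)(1−p) = 9p − 3.
Setting these equal: −p + 2 = 9p − 3 ⇒ −10p = -5 ⇒ p = 1/2, and the value is (-1)·(1/2) + 2 = 3/2.
For Column: with q = P(b1), equating I's and II's payoffs gives −5q + 6 = 5q − 3 ⇒ q = 9/10.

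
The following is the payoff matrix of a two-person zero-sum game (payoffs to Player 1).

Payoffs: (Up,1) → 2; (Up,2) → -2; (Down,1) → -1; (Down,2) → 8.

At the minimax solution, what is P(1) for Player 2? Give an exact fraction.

Row minima: Up → -2, Down → -1; maximin = -1.
Column maxima: 1 → 2, 2 → 8; minimax = 2.
-1 ≠ 2, so there is no saddle point; optimal play is mixed.
Let Player 1 play Up with probability p. Expected payoff against 1: 2p + (-1)(1−p) = 3p − 1; against 2: (-2)p + 8(1−p) = −10p + 8.
Setting these equal: 3p − 1 = −10p + 8 ⇒ 13p = 9 ⇒ p = 9/13, and the value is (3)·(9/13) − 1 = 14/13.
For Player 2: with q = P(1), equating Up's and Down's payoffs gives 4q − 2 = −9q + 8 ⇒ q = 10/13.

10/13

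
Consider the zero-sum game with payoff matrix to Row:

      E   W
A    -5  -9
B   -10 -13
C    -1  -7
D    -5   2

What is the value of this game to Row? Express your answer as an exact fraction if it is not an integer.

Row minima: A → -9, B → -13, C → -7, D → -5; maximin = -5.
Column maxima: E → -1, W → 2; minimax = -1.
-5 ≠ -1, so there is no saddle point; optimal play is mixed.
A is strictly dominated by C, so Row never plays it.
B is strictly dominated by C, so Row never plays it.
On the remaining 2×2 (C, D vs E, W):
Let Row play C with probability p. Expected payoff against E: (-1)p + (-5)(1−p) = 4p − 5; against W: (-7)p + 2(1−p) = −9p + 2.
Setting these equal: 4p − 5 = −9p + 2 ⇒ 13p = 7 ⇒ p = 7/13, and the value is (4)·(7/13) − 5 = -37/13.
For Column: with q = P(E), equating C's and D's payoffs gives 6q − 7 = −7q + 2 ⇒ q = 9/13.

-37/13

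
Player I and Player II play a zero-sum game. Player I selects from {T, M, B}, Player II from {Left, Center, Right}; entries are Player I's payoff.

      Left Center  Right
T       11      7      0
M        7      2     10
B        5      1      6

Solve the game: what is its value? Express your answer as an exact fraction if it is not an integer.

14/3

Row minima: T → 0, M → 2, B → 1; maximin = 2.
Column maxima: Left → 11, Center → 7, Right → 10; minimax = 7.
2 ≠ 7, so there is no saddle point; optimal play is mixed.
B is strictly dominated by M, so Player I never plays it.
Left is strictly dominated by Center (it gives Player I strictly more in every row), so Player II never plays it.
On the remaining 2×2 (T, M vs Center, Right):
Let Player I play T with probability p. Expected payoff against Center: 7p + 2(1−p) = 5p + 2; against Right: 0p + 10(1−p) = −10p + 10.
Setting these equal: 5p + 2 = −10p + 10 ⇒ 15p = 8 ⇒ p = 8/15, and the value is (5)·(8/15) + 2 = 14/3.
For Player II: with q = P(Center), equating T's and M's payoffs gives 7q = −8q + 10 ⇒ q = 2/3.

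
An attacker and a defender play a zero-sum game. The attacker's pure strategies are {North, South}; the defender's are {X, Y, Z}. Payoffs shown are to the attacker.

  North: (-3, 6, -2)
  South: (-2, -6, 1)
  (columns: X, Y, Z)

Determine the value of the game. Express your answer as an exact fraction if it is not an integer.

-30/13

Row minima: North → -3, South → -6; maximin = -3.
Column maxima: X → -2, Y → 6, Z → 1; minimax = -2.
-3 ≠ -2, so there is no saddle point; optimal play is mixed.
Z is strictly dominated by X (it gives the attacker strictly more in every row), so the defender never plays it.
On the remaining 2×2 (North, South vs X, Y):
Let the attacker play North with probability p. Expected payoff against X: (-3)p + (-2)(1−p) = −p − 2; against Y: 6p + (-6)(1−p) = 12p − 6.
Setting these equal: −p − 2 = 12p − 6 ⇒ −13p = -4 ⇒ p = 4/13, and the value is (-1)·(4/13) − 2 = -30/13.
For the defender: with q = P(X), equating North's and South's payoffs gives −9q + 6 = 4q − 6 ⇒ q = 12/13.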